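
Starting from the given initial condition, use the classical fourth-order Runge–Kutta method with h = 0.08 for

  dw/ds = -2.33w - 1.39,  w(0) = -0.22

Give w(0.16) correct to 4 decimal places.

RK4: k1 = f(s_n, w_n); k2 = f(s_n + h/2, w_n + (h/2)·k1); k3 = f(s_n + h/2, w_n + (h/2)·k2); k4 = f(s_n + h, w_n + h·k3); w_{n+1} = w_n + (h/6)·(k1 + 2k2 + 2k3 + k4).
s=0.000000, w=-0.220000:
  k1 = f(0.000000, -0.220000) = -0.877400
  k2 = f(0.040000, -0.255096) = -0.795626
  k3 = f(0.040000, -0.251825) = -0.803248
  k4 = f(0.080000, -0.284260) = -0.727675
  w ← -0.220000 + (0.08/6)·(k1 + 2k2 + 2k3 + k4) = -0.284038
s=0.080000, w=-0.284038:
  k1 = f(0.080000, -0.284038) = -0.728192
  k2 = f(0.120000, -0.313165) = -0.660325
  k3 = f(0.120000, -0.310451) = -0.666650
  k4 = f(0.160000, -0.337370) = -0.603929
  w ← -0.284038 + (0.08/6)·(k1 + 2k2 + 2k3 + k4) = -0.337185
w(0.16) ≈ -0.3372

-0.3372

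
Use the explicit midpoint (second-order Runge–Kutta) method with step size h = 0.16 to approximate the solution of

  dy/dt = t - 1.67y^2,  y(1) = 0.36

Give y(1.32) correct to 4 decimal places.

0.6037

Midpoint: k1 = f(t_n, y_n); k2 = f(t_n + h/2, y_n + (h/2)·k1); y_{n+1} = y_n + h·k2.
t=1.000000, y=0.360000:
  k1 = f(1.000000, 0.360000) = 0.783568
  k2 = f(1.080000, 0.422685) = 0.781633
  y ← 0.360000 + 0.16·0.781633 = 0.485061
t=1.160000, y=0.485061:
  k1 = f(1.160000, 0.485061) = 0.767075
  k2 = f(1.240000, 0.546427) = 0.741367
  y ← 0.485061 + 0.16·0.741367 = 0.603680
y(1.32) ≈ 0.6037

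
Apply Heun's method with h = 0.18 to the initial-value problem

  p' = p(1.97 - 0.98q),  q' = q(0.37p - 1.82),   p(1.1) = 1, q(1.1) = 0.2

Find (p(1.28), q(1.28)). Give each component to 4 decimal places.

1.3764, 0.1562

Heun on (p,q): k1 = f(t_n, state_n); k2 = f(t_n + h, state_n + h·k1); state_{n+1} = state_n + (h/2)·(k1 + k2).
1.100000: (1.000000, 0.200000)
  k1 = (1.774000, -0.290000)
  predictor → (1.319320, 0.147800)
  k2 = (2.407965, -0.196848)
  → (1.376377, 0.156184)
(p(1.28), q(1.28)) ≈ (1.3764, 0.1562)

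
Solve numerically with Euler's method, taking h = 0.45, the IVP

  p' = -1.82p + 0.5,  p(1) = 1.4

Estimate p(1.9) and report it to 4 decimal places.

0.3116

Euler: p_{n+1} = p_n + h·f(x_n, p_n).
x=1.000000, p=1.400000: f=-2.048000 → p ← 1.400000 + 0.45·(-2.048000) = 0.478400
x=1.450000, p=0.478400: f=-0.370688 → p ← 0.478400 + 0.45·(-0.370688) = 0.311590
p(1.9) ≈ 0.3116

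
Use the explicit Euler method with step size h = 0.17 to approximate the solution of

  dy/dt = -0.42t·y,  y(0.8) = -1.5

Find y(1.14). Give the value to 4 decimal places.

-1.3164

Euler: y_{n+1} = y_n + h·f(t_n, y_n).
t=0.800000, y=-1.500000: f=0.504000 → y ← -1.500000 + 0.17·0.504000 = -1.414320
t=0.970000, y=-1.414320: f=0.576194 → y ← -1.414320 + 0.17·0.576194 = -1.316367
y(1.14) ≈ -1.3164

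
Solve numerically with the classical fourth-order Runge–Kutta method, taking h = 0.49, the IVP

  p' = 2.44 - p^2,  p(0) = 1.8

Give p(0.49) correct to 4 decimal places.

RK4: k1 = f(x_n, p_n); k2 = f(x_n + h/2, p_n + (h/2)·k1); k3 = f(x_n + h/2, p_n + (h/2)·k2); k4 = f(x_n + h, p_n + h·k3); p_{n+1} = p_n + (h/6)·(k1 + 2k2 + 2k3 + k4).
x=0.000000, p=1.800000:
  k1 = f(0.000000, 1.800000) = -0.800000
  k2 = f(0.245000, 1.604000) = -0.132816
  k3 = f(0.245000, 1.767460) = -0.683915
  k4 = f(0.490000, 1.464882) = 0.294122
  p ← 1.800000 + (0.49/6)·(k1 + 2k2 + 2k3 + k4) = 1.625287
p(0.49) ≈ 1.6253

1.6253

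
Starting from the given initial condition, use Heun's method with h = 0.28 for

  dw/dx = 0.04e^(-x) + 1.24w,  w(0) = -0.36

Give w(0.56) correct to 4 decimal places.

Heun: k1 = f(x_n, w_n); k2 = f(x_n + h, w_n + h·k1); w_{n+1} = w_n + (h/2)·(k1 + k2).
x=0.000000, w=-0.360000:
  k1 = f(0.000000, -0.360000) = -0.406400
  k2 = f(0.280000, -0.473792) = -0.557271
  w ← -0.360000 + (0.28/2)·(-0.406400 + (-0.557271)) = -0.494914
x=0.280000, w=-0.494914:
  k1 = f(0.280000, -0.494914) = -0.583462
  k2 = f(0.560000, -0.658283) = -0.793423
  w ← -0.494914 + (0.28/2)·(-0.583462 + (-0.793423)) = -0.687678
w(0.56) ≈ -0.6877

-0.6877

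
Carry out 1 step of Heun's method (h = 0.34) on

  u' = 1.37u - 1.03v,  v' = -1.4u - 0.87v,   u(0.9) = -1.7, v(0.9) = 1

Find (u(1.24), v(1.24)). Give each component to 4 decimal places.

-3.1979, 1.7093

Heun on (u,v): k1 = f(x_n, state_n); k2 = f(x_n + h, state_n + h·k1); state_{n+1} = state_n + (h/2)·(k1 + k2).
0.900000: (-1.700000, 1.000000)
  k1 = (-3.359000, 1.510000)
  predictor → (-2.842060, 1.513400)
  k2 = (-5.452424, 2.662226)
  → (-3.197942, 1.709278)
(u(1.24), v(1.24)) ≈ (-3.1979, 1.7093)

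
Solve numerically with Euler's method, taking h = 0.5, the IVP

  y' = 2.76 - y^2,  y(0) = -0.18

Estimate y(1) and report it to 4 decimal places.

Euler: y_{n+1} = y_n + h·f(x_n, y_n).
x=0.000000, y=-0.180000: f=2.727600 → y ← -0.180000 + 0.5·2.727600 = 1.183800
x=0.500000, y=1.183800: f=1.358618 → y ← 1.183800 + 0.5·1.358618 = 1.863109
y(1) ≈ 1.8631

1.8631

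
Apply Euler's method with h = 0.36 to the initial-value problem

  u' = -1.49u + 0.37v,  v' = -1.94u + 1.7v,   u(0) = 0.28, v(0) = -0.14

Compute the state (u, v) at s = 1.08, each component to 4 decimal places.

Euler on (u,v): u_{n+1} = u_n + h·u', v_{n+1} = v_n + h·v'.
0.000000: (0.280000, -0.140000); f=(-0.469000, -0.781200) → (0.111160, -0.421232)
0.360000: (0.111160, -0.421232); f=(-0.321484, -0.931745) → (-0.004574, -0.756660)
0.720000: (-0.004574, -0.756660); f=(-0.273149, -1.277448) → (-0.102908, -1.216541)
(u(1.08), v(1.08)) ≈ (-0.1029, -1.2165)

-0.1029, -1.2165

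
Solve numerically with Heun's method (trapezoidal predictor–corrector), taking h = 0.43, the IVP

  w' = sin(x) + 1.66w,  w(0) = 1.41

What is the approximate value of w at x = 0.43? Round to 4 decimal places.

Heun: k1 = f(x_n, w_n); k2 = f(x_n + h, w_n + h·k1); w_{n+1} = w_n + (h/2)·(k1 + k2).
x=0.000000, w=1.410000:
  k1 = f(0.000000, 1.410000) = 2.340600
  k2 = f(0.430000, 2.416458) = 4.428191
  w ← 1.410000 + (0.43/2)·(2.340600 + 4.428191) = 2.865290
w(0.43) ≈ 2.8653

2.8653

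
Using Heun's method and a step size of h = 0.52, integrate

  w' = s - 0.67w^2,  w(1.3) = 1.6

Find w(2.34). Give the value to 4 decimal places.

Heun: k1 = f(s_n, w_n); k2 = f(s_n + h, w_n + h·k1); w_{n+1} = w_n + (h/2)·(k1 + k2).
s=1.300000, w=1.600000:
  k1 = f(1.300000, 1.600000) = -0.415200
  k2 = f(1.820000, 1.384096) = 0.536466
  w ← 1.600000 + (0.52/2)·(-0.415200 + 0.536466) = 1.631529
s=1.820000, w=1.631529:
  k1 = f(1.820000, 1.631529) = 0.036535
  k2 = f(2.340000, 1.650528) = 0.514758
  w ← 1.631529 + (0.52/2)·(0.036535 + 0.514758) = 1.774866
w(2.34) ≈ 1.7749

1.7749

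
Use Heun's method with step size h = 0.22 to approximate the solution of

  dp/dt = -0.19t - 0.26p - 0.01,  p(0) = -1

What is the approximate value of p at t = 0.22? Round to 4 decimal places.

Heun: k1 = f(t_n, p_n); k2 = f(t_n + h, p_n + h·k1); p_{n+1} = p_n + (h/2)·(k1 + k2).
t=0.000000, p=-1.000000:
  k1 = f(0.000000, -1.000000) = 0.250000
  k2 = f(0.220000, -0.945000) = 0.193900
  p ← -1.000000 + (0.22/2)·(0.250000 + 0.193900) = -0.951171
p(0.22) ≈ -0.9512

-0.9512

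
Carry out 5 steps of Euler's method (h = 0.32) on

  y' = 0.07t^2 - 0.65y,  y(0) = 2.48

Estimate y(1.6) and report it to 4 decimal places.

Euler: y_{n+1} = y_n + h·f(t_n, y_n).
t=0.000000, y=2.480000: f=-1.612000 → y ← 2.480000 + 0.32·(-1.612000) = 1.964160
t=0.320000, y=1.964160: f=-1.269536 → y ← 1.964160 + 0.32·(-1.269536) = 1.557908
t=0.640000, y=1.557908: f=-0.983969 → y ← 1.557908 + 0.32·(-0.983969) = 1.243039
t=0.960000, y=1.243039: f=-0.743463 → y ← 1.243039 + 0.32·(-0.743463) = 1.005130
t=1.280000, y=1.005130: f=-0.538647 → y ← 1.005130 + 0.32·(-0.538647) = 0.832763
y(1.6) ≈ 0.8328

0.8328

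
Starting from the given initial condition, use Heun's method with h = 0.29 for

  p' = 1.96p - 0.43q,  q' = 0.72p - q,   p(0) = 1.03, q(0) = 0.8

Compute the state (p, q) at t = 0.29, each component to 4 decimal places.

1.6548, 0.8362

Heun on (p,q): k1 = f(t_n, state_n); k2 = f(t_n + h, state_n + h·k1); state_{n+1} = state_n + (h/2)·(k1 + k2).
0.000000: (1.030000, 0.800000)
  k1 = (1.674800, -0.058400)
  predictor → (1.515692, 0.783064)
  k2 = (2.634039, 0.308234)
  → (1.654782, 0.836226)
(p(0.29), q(0.29)) ≈ (1.6548, 0.8362)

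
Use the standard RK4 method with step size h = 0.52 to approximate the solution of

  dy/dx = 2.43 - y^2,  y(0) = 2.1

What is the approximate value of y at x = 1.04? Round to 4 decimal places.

1.5938

RK4: k1 = f(x_n, y_n); k2 = f(x_n + h/2, y_n + (h/2)·k1); k3 = f(x_n + h/2, y_n + (h/2)·k2); k4 = f(x_n + h, y_n + h·k3); y_{n+1} = y_n + (h/6)·(k1 + 2k2 + 2k3 + k4).
x=0.000000, y=2.100000:
  k1 = f(0.000000, 2.100000) = -1.980000
  k2 = f(0.260000, 1.585200) = -0.082859
  k3 = f(0.260000, 2.078457) = -1.889982
  k4 = f(0.520000, 1.117209) = 1.181843
  y ← 2.100000 + (0.52/6)·(k1 + 2k2 + 2k3 + k4) = 1.688867
x=0.520000, y=1.688867:
  k1 = f(0.520000, 1.688867) = -0.422273
  k2 = f(0.780000, 1.579076) = -0.063482
  k3 = f(0.780000, 1.672362) = -0.366794
  k4 = f(1.040000, 1.498134) = 0.185594
  y ← 1.688867 + (0.52/6)·(k1 + 2k2 + 2k3 + k4) = 1.593774
y(1.04) ≈ 1.5938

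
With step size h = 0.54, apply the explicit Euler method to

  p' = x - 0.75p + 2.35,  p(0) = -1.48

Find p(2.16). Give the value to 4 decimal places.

3.8802

Euler: p_{n+1} = p_n + h·f(x_n, p_n).
x=0.000000, p=-1.480000: f=3.460000 → p ← -1.480000 + 0.54·3.460000 = 0.388400
x=0.540000, p=0.388400: f=2.598700 → p ← 0.388400 + 0.54·2.598700 = 1.791698
x=1.080000, p=1.791698: f=2.086226 → p ← 1.791698 + 0.54·2.086226 = 2.918260
x=1.620000, p=2.918260: f=1.781305 → p ← 2.918260 + 0.54·1.781305 = 3.880165
p(2.16) ≈ 3.8802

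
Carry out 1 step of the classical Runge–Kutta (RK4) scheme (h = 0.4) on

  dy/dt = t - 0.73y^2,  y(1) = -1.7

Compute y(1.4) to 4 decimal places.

-2.3866

RK4: k1 = f(t_n, y_n); k2 = f(t_n + h/2, y_n + (h/2)·k1); k3 = f(t_n + h/2, y_n + (h/2)·k2); k4 = f(t_n + h, y_n + h·k3); y_{n+1} = y_n + (h/6)·(k1 + 2k2 + 2k3 + k4).
t=1.000000, y=-1.700000:
  k1 = f(1.000000, -1.700000) = -1.109700
  k2 = f(1.200000, -1.921940) = -1.496513
  k3 = f(1.200000, -1.999303) = -1.717964
  k4 = f(1.400000, -2.387186) = -2.760018
  y ← -1.700000 + (0.4/6)·(k1 + 2k2 + 2k3 + k4) = -2.386578
y(1.4) ≈ -2.3866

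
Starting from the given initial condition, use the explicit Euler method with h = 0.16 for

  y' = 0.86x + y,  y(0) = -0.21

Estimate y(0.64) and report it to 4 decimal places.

Euler: y_{n+1} = y_n + h·f(x_n, y_n).
x=0.000000, y=-0.210000: f=-0.210000 → y ← -0.210000 + 0.16·(-0.210000) = -0.243600
x=0.160000, y=-0.243600: f=-0.106000 → y ← -0.243600 + 0.16·(-0.106000) = -0.260560
x=0.320000, y=-0.260560: f=0.014640 → y ← -0.260560 + 0.16·0.014640 = -0.258218
x=0.480000, y=-0.258218: f=0.154582 → y ← -0.258218 + 0.16·0.154582 = -0.233484
y(0.64) ≈ -0.2335

-0.2335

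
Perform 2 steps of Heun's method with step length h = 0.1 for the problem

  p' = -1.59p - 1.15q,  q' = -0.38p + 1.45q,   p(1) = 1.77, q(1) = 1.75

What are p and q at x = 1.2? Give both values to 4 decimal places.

0.9017, 2.2185

Heun on (p,q): k1 = f(x_n, state_n); k2 = f(x_n + h, state_n + h·k1); state_{n+1} = state_n + (h/2)·(k1 + k2).
1.000000: (1.770000, 1.750000)
  k1 = (-4.826800, 1.864900)
  predictor → (1.287320, 1.936490)
  k2 = (-4.273802, 2.318729)
  → (1.314970, 1.959181)
1.100000: (1.314970, 1.959181)
  k1 = (-4.343861, 2.341125)
  predictor → (0.880584, 2.193294)
  k2 = (-3.922416, 2.845654)
  → (0.901656, 2.218520)
(p(1.2), q(1.2)) ≈ (0.9017, 2.2185)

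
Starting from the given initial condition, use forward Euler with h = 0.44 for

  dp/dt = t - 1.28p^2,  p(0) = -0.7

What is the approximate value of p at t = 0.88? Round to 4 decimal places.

Euler: p_{n+1} = p_n + h·f(t_n, p_n).
t=0.000000, p=-0.700000: f=-0.627200 → p ← -0.700000 + 0.44·(-0.627200) = -0.975968
t=0.440000, p=-0.975968: f=-0.779217 → p ← -0.975968 + 0.44·(-0.779217) = -1.318824
p(0.88) ≈ -1.3188

-1.3188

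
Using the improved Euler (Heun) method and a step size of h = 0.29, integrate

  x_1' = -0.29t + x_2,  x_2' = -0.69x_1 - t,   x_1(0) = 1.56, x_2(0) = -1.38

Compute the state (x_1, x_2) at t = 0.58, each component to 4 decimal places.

Heun on (x_1,x_2): k1 = f(t_n, state_n); k2 = f(t_n + h, state_n + h·k1); state_{n+1} = state_n + (h/2)·(k1 + k2).
0.000000: (1.560000, -1.380000)
  k1 = (-1.380000, -1.076400)
  predictor → (1.159800, -1.692156)
  k2 = (-1.776256, -1.090262)
  → (1.102343, -1.694166)
0.290000: (1.102343, -1.694166)
  k1 = (-1.778266, -1.050617)
  predictor → (0.586646, -1.998845)
  k2 = (-2.167045, -0.984786)
  → (0.530273, -1.989299)
(x_1(0.58), x_2(0.58)) ≈ (0.5303, -1.9893)

0.5303, -1.9893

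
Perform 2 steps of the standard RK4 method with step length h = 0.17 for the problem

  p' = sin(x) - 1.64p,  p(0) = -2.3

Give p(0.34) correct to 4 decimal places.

RK4: k1 = f(x_n, p_n); k2 = f(x_n + h/2, p_n + (h/2)·k1); k3 = f(x_n + h/2, p_n + (h/2)·k2); k4 = f(x_n + h, p_n + h·k3); p_{n+1} = p_n + (h/6)·(k1 + 2k2 + 2k3 + k4).
x=0.000000, p=-2.300000:
  k1 = f(0.000000, -2.300000) = 3.772000
  k2 = f(0.085000, -1.979380) = 3.331081
  k3 = f(0.085000, -2.016858) = 3.392545
  k4 = f(0.170000, -1.723267) = 2.995341
  p ← -2.300000 + (0.17/6)·(k1 + 2k2 + 2k3 + k4) = -1.727253
x=0.170000, p=-1.727253:
  k1 = f(0.170000, -1.727253) = 3.001878
  k2 = f(0.255000, -1.472094) = 2.666479
  k3 = f(0.255000, -1.500603) = 2.713234
  k4 = f(0.340000, -1.266004) = 2.409733
  p ← -1.727253 + (0.17/6)·(k1 + 2k2 + 2k3 + k4) = -1.269074
p(0.34) ≈ -1.2691

-1.2691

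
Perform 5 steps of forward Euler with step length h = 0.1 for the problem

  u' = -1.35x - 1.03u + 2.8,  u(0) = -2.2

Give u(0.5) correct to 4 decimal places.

Euler: u_{n+1} = u_n + h·f(x_n, u_n).
x=0.000000, u=-2.200000: f=5.066000 → u ← -2.200000 + 0.1·5.066000 = -1.693400
x=0.100000, u=-1.693400: f=4.409202 → u ← -1.693400 + 0.1·4.409202 = -1.252480
x=0.200000, u=-1.252480: f=3.820054 → u ← -1.252480 + 0.1·3.820054 = -0.870474
x=0.300000, u=-0.870474: f=3.291589 → u ← -0.870474 + 0.1·3.291589 = -0.541316
x=0.400000, u=-0.541316: f=2.817555 → u ← -0.541316 + 0.1·2.817555 = -0.259560
u(0.5) ≈ -0.2596

-0.2596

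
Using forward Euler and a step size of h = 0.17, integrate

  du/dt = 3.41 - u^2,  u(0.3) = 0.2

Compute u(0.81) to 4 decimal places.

Euler: u_{n+1} = u_n + h·f(t_n, u_n).
t=0.300000, u=0.200000: f=3.370000 → u ← 0.200000 + 0.17·3.370000 = 0.772900
t=0.470000, u=0.772900: f=2.812626 → u ← 0.772900 + 0.17·2.812626 = 1.251046
t=0.640000, u=1.251046: f=1.844883 → u ← 1.251046 + 0.17·1.844883 = 1.564676
u(0.81) ≈ 1.5647

1.5647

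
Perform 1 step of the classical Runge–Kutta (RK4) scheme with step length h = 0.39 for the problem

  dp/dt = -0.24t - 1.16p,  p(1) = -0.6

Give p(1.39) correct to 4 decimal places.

-0.4728

RK4: k1 = f(t_n, p_n); k2 = f(t_n + h/2, p_n + (h/2)·k1); k3 = f(t_n + h/2, p_n + (h/2)·k2); k4 = f(t_n + h, p_n + h·k3); p_{n+1} = p_n + (h/6)·(k1 + 2k2 + 2k3 + k4).
t=1.000000, p=-0.600000:
  k1 = f(1.000000, -0.600000) = 0.456000
  k2 = f(1.195000, -0.511080) = 0.306053
  k3 = f(1.195000, -0.540320) = 0.339971
  k4 = f(1.390000, -0.467411) = 0.208597
  p ← -0.600000 + (0.39/6)·(k1 + 2k2 + 2k3 + k4) = -0.472818
p(1.39) ≈ -0.4728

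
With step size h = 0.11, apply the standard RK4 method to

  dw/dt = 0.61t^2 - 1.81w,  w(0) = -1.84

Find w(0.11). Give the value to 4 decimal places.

RK4: k1 = f(t_n, w_n); k2 = f(t_n + h/2, w_n + (h/2)·k1); k3 = f(t_n + h/2, w_n + (h/2)·k2); k4 = f(t_n + h, w_n + h·k3); w_{n+1} = w_n + (h/6)·(k1 + 2k2 + 2k3 + k4).
t=0.000000, w=-1.840000:
  k1 = f(0.000000, -1.840000) = 3.330400
  k2 = f(0.055000, -1.656828) = 3.000704
  k3 = f(0.055000, -1.674961) = 3.033525
  k4 = f(0.110000, -1.506312) = 2.733806
  w ← -1.840000 + (0.11/6)·(k1 + 2k2 + 2k3 + k4) = -1.507568
w(0.11) ≈ -1.5076

-1.5076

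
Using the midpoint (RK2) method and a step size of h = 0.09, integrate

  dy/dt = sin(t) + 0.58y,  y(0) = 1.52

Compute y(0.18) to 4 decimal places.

1.7038

Midpoint: k1 = f(t_n, y_n); k2 = f(t_n + h/2, y_n + (h/2)·k1); y_{n+1} = y_n + h·k2.
t=0.000000, y=1.520000:
  k1 = f(0.000000, 1.520000) = 0.881600
  k2 = f(0.045000, 1.559672) = 0.949595
  y ← 1.520000 + 0.09·0.949595 = 1.605464
t=0.090000, y=1.605464:
  k1 = f(0.090000, 1.605464) = 1.021047
  k2 = f(0.135000, 1.651411) = 1.092408
  y ← 1.605464 + 0.09·1.092408 = 1.703780
y(0.18) ≈ 1.7038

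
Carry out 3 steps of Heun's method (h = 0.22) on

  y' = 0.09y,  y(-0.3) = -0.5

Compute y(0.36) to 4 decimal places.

-0.5306

Heun: k1 = f(t_n, y_n); k2 = f(t_n + h, y_n + h·k1); y_{n+1} = y_n + (h/2)·(k1 + k2).
t=-0.300000, y=-0.500000:
  k1 = f(-0.300000, -0.500000) = -0.045000
  k2 = f(-0.080000, -0.509900) = -0.045891
  y ← -0.500000 + (0.22/2)·(-0.045000 + (-0.045891)) = -0.509998
t=-0.080000, y=-0.509998:
  k1 = f(-0.080000, -0.509998) = -0.045900
  k2 = f(0.140000, -0.520096) = -0.046809
  y ← -0.509998 + (0.22/2)·(-0.045900 + (-0.046809)) = -0.520196
t=0.140000, y=-0.520196:
  k1 = f(0.140000, -0.520196) = -0.046818
  k2 = f(0.360000, -0.530496) = -0.047745
  y ← -0.520196 + (0.22/2)·(-0.046818 + (-0.047745)) = -0.530598
y(0.36) ≈ -0.5306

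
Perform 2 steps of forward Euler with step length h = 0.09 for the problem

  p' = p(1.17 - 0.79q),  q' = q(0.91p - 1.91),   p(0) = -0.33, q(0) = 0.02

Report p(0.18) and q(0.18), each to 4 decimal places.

-0.4022, 0.0128

Euler on (p,q): p_{n+1} = p_n + h·p', q_{n+1} = q_n + h·q'.
0.000000: (-0.330000, 0.020000); f=(-0.380886, -0.044206) → (-0.364280, 0.016021)
0.090000: (-0.364280, 0.016021); f=(-0.421597, -0.035912) → (-0.402223, 0.012789)
(p(0.18), q(0.18)) ≈ (-0.4022, 0.0128)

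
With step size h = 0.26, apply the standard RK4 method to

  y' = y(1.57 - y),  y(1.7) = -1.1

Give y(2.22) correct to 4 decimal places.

-15.2015

RK4: k1 = f(t_n, y_n); k2 = f(t_n + h/2, y_n + (h/2)·k1); k3 = f(t_n + h/2, y_n + (h/2)·k2); k4 = f(t_n + h, y_n + h·k3); y_{n+1} = y_n + (h/6)·(k1 + 2k2 + 2k3 + k4).
t=1.700000, y=-1.100000:
  k1 = f(1.700000, -1.100000) = -2.937000
  k2 = f(1.830000, -1.481810) = -4.522203
  k3 = f(1.830000, -1.687886) = -5.498942
  k4 = f(1.960000, -2.529725) = -10.371176
  y ← -1.100000 + (0.26/6)·(k1 + 2k2 + 2k3 + k4) = -2.545187
t=1.960000, y=-2.545187:
  k1 = f(1.960000, -2.545187) = -10.473919
  k2 = f(2.090000, -3.906796) = -21.396728
  k3 = f(2.090000, -5.326761) = -36.737402
  k4 = f(2.220000, -12.096911) = -165.327416
  y ← -2.545187 + (0.26/6)·(k1 + 2k2 + 2k3 + k4) = -15.201536
y(2.22) ≈ -15.2015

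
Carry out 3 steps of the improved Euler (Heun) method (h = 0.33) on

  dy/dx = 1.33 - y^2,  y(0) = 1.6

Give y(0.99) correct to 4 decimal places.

Heun: k1 = f(x_n, y_n); k2 = f(x_n + h, y_n + h·k1); y_{n+1} = y_n + (h/2)·(k1 + k2).
x=0.000000, y=1.600000:
  k1 = f(0.000000, 1.600000) = -1.230000
  k2 = f(0.330000, 1.194100) = -0.095875
  y ← 1.600000 + (0.33/2)·(-1.230000 + (-0.095875)) = 1.381231
x=0.330000, y=1.381231:
  k1 = f(0.330000, 1.381231) = -0.577798
  k2 = f(0.660000, 1.190557) = -0.087427
  y ← 1.381231 + (0.33/2)·(-0.577798 + (-0.087427)) = 1.271469
x=0.660000, y=1.271469:
  k1 = f(0.660000, 1.271469) = -0.286632
  k2 = f(0.990000, 1.176880) = -0.055046
  y ← 1.271469 + (0.33/2)·(-0.286632 + (-0.055046)) = 1.215092
y(0.99) ≈ 1.2151

1.2151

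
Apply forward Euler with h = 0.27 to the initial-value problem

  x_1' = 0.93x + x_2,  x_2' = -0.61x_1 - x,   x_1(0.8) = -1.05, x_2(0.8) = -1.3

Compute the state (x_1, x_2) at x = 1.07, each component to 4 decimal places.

Euler on (x_1,x_2): x_1_{n+1} = x_1_n + h·x_1', x_2_{n+1} = x_2_n + h·x_2'.
0.800000: (-1.050000, -1.300000); f=(-0.556000, -0.159500) → (-1.200120, -1.343065)
(x_1(1.07), x_2(1.07)) ≈ (-1.2001, -1.3431)

-1.2001, -1.3431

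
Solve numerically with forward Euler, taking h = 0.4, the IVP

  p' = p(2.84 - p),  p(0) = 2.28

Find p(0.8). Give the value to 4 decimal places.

2.8457

Euler: p_{n+1} = p_n + h·f(t_n, p_n).
t=0.000000, p=2.280000: f=1.276800 → p ← 2.280000 + 0.4·1.276800 = 2.790720
t=0.400000, p=2.790720: f=0.137527 → p ← 2.790720 + 0.4·0.137527 = 2.845731
p(0.8) ≈ 2.8457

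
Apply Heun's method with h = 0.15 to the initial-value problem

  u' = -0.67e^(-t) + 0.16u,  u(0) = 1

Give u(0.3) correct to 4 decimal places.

0.8706

Heun: k1 = f(t_n, u_n); k2 = f(t_n + h, u_n + h·k1); u_{n+1} = u_n + (h/2)·(k1 + k2).
t=0.000000, u=1.000000:
  k1 = f(0.000000, 1.000000) = -0.510000
  k2 = f(0.150000, 0.923500) = -0.428914
  u ← 1.000000 + (0.15/2)·(-0.510000 + (-0.428914)) = 0.929581
t=0.150000, u=0.929581:
  k1 = f(0.150000, 0.929581) = -0.427941
  k2 = f(0.300000, 0.865390) = -0.357886
  u ← 0.929581 + (0.15/2)·(-0.427941 + (-0.357886)) = 0.870644
u(0.3) ≈ 0.8706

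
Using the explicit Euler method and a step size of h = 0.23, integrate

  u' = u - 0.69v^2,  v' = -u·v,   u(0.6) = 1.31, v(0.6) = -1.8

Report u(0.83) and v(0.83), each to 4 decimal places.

1.0971, -1.2577

Euler on (u,v): u_{n+1} = u_n + h·u', v_{n+1} = v_n + h·v'.
0.600000: (1.310000, -1.800000); f=(-0.925600, 2.358000) → (1.097112, -1.257660)
(u(0.83), v(0.83)) ≈ (1.0971, -1.2577)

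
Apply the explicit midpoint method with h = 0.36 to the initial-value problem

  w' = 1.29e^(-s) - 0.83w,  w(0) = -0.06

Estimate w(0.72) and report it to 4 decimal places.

Midpoint: k1 = f(s_n, w_n); k2 = f(s_n + h/2, w_n + (h/2)·k1); w_{n+1} = w_n + h·k2.
s=0.000000, w=-0.060000:
  k1 = f(0.000000, -0.060000) = 1.339800
  k2 = f(0.180000, 0.181164) = 0.927132
  w ← -0.060000 + 0.36·0.927132 = 0.273768
s=0.360000, w=0.273768:
  k1 = f(0.360000, 0.273768) = 0.672775
  k2 = f(0.540000, 0.394867) = 0.424005
  w ← 0.273768 + 0.36·0.424005 = 0.426410
w(0.72) ≈ 0.4264

0.4264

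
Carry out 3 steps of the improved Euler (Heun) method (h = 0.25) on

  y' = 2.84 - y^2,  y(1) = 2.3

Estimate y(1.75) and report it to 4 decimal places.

Heun: k1 = f(t_n, y_n); k2 = f(t_n + h, y_n + h·k1); y_{n+1} = y_n + (h/2)·(k1 + k2).
t=1.000000, y=2.300000:
  k1 = f(1.000000, 2.300000) = -2.450000
  k2 = f(1.250000, 1.687500) = -0.007656
  y ← 2.300000 + (0.25/2)·(-2.450000 + (-0.007656)) = 1.992793
t=1.250000, y=1.992793:
  k1 = f(1.250000, 1.992793) = -1.131224
  k2 = f(1.500000, 1.709987) = -0.084056
  y ← 1.992793 + (0.25/2)·(-1.131224 + (-0.084056)) = 1.840883
t=1.500000, y=1.840883:
  k1 = f(1.500000, 1.840883) = -0.548850
  k2 = f(1.750000, 1.703670) = -0.062493
  y ← 1.840883 + (0.25/2)·(-0.548850 + (-0.062493)) = 1.764465
y(1.75) ≈ 1.7645

1.7645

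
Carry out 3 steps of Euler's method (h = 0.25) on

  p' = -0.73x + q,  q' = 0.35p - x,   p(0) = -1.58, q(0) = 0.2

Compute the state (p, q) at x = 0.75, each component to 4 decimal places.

Euler on (p,q): p_{n+1} = p_n + h·p', q_{n+1} = q_n + h·q'.
0.000000: (-1.580000, 0.200000); f=(0.200000, -0.553000) → (-1.530000, 0.061750)
0.250000: (-1.530000, 0.061750); f=(-0.120750, -0.785500) → (-1.560188, -0.134625)
0.500000: (-1.560188, -0.134625); f=(-0.499625, -1.046066) → (-1.685094, -0.396141)
(p(0.75), q(0.75)) ≈ (-1.6851, -0.3961)

-1.6851, -0.3961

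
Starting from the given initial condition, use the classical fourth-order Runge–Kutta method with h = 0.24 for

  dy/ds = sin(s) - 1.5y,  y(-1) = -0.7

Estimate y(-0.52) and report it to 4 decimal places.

RK4: k1 = f(s_n, y_n); k2 = f(s_n + h/2, y_n + (h/2)·k1); k3 = f(s_n + h/2, y_n + (h/2)·k2); k4 = f(s_n + h, y_n + h·k3); y_{n+1} = y_n + (h/6)·(k1 + 2k2 + 2k3 + k4).
s=-1.000000, y=-0.700000:
  k1 = f(-1.000000, -0.700000) = 0.208529
  k2 = f(-0.880000, -0.674977) = 0.241726
  k3 = f(-0.880000, -0.670993) = 0.235750
  k4 = f(-0.760000, -0.643420) = 0.276208
  y ← -0.700000 + (0.24/6)·(k1 + 2k2 + 2k3 + k4) = -0.642412
s=-0.760000, y=-0.642412:
  k1 = f(-0.760000, -0.642412) = 0.274697
  k2 = f(-0.640000, -0.609449) = 0.316978
  k3 = f(-0.640000, -0.604375) = 0.309367
  k4 = f(-0.520000, -0.568164) = 0.355366
  y ← -0.642412 + (0.24/6)·(k1 + 2k2 + 2k3 + k4) = -0.567102
y(-0.52) ≈ -0.5671

-0.5671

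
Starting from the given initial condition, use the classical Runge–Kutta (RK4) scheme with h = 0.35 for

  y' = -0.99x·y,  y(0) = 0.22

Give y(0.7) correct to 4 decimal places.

0.1726

RK4: k1 = f(x_n, y_n); k2 = f(x_n + h/2, y_n + (h/2)·k1); k3 = f(x_n + h/2, y_n + (h/2)·k2); k4 = f(x_n + h, y_n + h·k3); y_{n+1} = y_n + (h/6)·(k1 + 2k2 + 2k3 + k4).
x=0.000000, y=0.220000:
  k1 = f(0.000000, 0.220000) = 0.000000
  k2 = f(0.175000, 0.220000) = -0.038115
  k3 = f(0.175000, 0.213330) = -0.036959
  k4 = f(0.350000, 0.207064) = -0.071748
  y ← 0.220000 + (0.35/6)·(k1 + 2k2 + 2k3 + k4) = 0.207056
x=0.350000, y=0.207056:
  k1 = f(0.350000, 0.207056) = -0.071745
  k2 = f(0.525000, 0.194501) = -0.101092
  k3 = f(0.525000, 0.189365) = -0.098422
  k4 = f(0.700000, 0.172608) = -0.119617
  y ← 0.207056 + (0.35/6)·(k1 + 2k2 + 2k3 + k4) = 0.172617
y(0.7) ≈ 0.1726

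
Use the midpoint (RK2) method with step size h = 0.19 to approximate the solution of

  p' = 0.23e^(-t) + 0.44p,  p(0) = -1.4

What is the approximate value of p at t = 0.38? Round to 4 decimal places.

Midpoint: k1 = f(t_n, p_n); k2 = f(t_n + h/2, p_n + (h/2)·k1); p_{n+1} = p_n + h·k2.
t=0.000000, p=-1.400000:
  k1 = f(0.000000, -1.400000) = -0.386000
  k2 = f(0.095000, -1.436670) = -0.422979
  p ← -1.400000 + 0.19·(-0.422979) = -1.480366
t=0.190000, p=-1.480366:
  k1 = f(0.190000, -1.480366) = -0.461160
  k2 = f(0.285000, -1.524176) = -0.497674
  p ← -1.480366 + 0.19·(-0.497674) = -1.574924
p(0.38) ≈ -1.5749

-1.5749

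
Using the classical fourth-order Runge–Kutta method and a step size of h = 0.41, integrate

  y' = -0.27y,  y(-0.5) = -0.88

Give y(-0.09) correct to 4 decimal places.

-0.7878

RK4: k1 = f(s_n, y_n); k2 = f(s_n + h/2, y_n + (h/2)·k1); k3 = f(s_n + h/2, y_n + (h/2)·k2); k4 = f(s_n + h, y_n + h·k3); y_{n+1} = y_n + (h/6)·(k1 + 2k2 + 2k3 + k4).
s=-0.500000, y=-0.880000:
  k1 = f(-0.500000, -0.880000) = 0.237600
  k2 = f(-0.295000, -0.831292) = 0.224449
  k3 = f(-0.295000, -0.833988) = 0.225177
  k4 = f(-0.090000, -0.787678) = 0.212673
  y ← -0.880000 + (0.41/6)·(k1 + 2k2 + 2k3 + k4) = -0.787783
y(-0.09) ≈ -0.7878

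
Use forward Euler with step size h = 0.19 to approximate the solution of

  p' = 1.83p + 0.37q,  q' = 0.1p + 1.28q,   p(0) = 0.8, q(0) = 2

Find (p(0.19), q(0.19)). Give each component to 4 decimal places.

Euler on (p,q): p_{n+1} = p_n + h·p', q_{n+1} = q_n + h·q'.
0.000000: (0.800000, 2.000000); f=(2.204000, 2.640000) → (1.218760, 2.501600)
(p(0.19), q(0.19)) ≈ (1.2188, 2.5016)

1.2188, 2.5016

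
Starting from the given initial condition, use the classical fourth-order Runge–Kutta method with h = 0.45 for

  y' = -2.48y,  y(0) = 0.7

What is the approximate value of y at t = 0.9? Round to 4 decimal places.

0.0808

RK4: k1 = f(t_n, y_n); k2 = f(t_n + h/2, y_n + (h/2)·k1); k3 = f(t_n + h/2, y_n + (h/2)·k2); k4 = f(t_n + h, y_n + h·k3); y_{n+1} = y_n + (h/6)·(k1 + 2k2 + 2k3 + k4).
t=0.000000, y=0.700000:
  k1 = f(0.000000, 0.700000) = -1.736000
  k2 = f(0.225000, 0.309400) = -0.767312
  k3 = f(0.225000, 0.527355) = -1.307840
  k4 = f(0.450000, 0.111472) = -0.276451
  y ← 0.700000 + (0.45/6)·(k1 + 2k2 + 2k3 + k4) = 0.237793
t=0.450000, y=0.237793:
  k1 = f(0.450000, 0.237793) = -0.589728
  k2 = f(0.675000, 0.105105) = -0.260660
  k3 = f(0.675000, 0.179145) = -0.444280
  k4 = f(0.900000, 0.037868) = -0.093912
  y ← 0.237793 + (0.45/6)·(k1 + 2k2 + 2k3 + k4) = 0.080780
y(0.9) ≈ 0.0808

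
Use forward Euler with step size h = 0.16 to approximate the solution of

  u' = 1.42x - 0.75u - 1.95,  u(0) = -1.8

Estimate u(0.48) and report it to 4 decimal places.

-1.9501

Euler: u_{n+1} = u_n + h·f(x_n, u_n).
x=0.000000, u=-1.800000: f=-0.600000 → u ← -1.800000 + 0.16·(-0.600000) = -1.896000
x=0.160000, u=-1.896000: f=-0.300800 → u ← -1.896000 + 0.16·(-0.300800) = -1.944128
x=0.320000, u=-1.944128: f=-0.037504 → u ← -1.944128 + 0.16·(-0.037504) = -1.950129
u(0.48) ≈ -1.9501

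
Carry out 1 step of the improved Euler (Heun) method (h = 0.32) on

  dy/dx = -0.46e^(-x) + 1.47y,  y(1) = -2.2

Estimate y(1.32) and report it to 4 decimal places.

Heun: k1 = f(x_n, y_n); k2 = f(x_n + h, y_n + h·k1); y_{n+1} = y_n + (h/2)·(k1 + k2).
x=1.000000, y=-2.200000:
  k1 = f(1.000000, -2.200000) = -3.403225
  k2 = f(1.320000, -3.289032) = -4.957759
  y ← -2.200000 + (0.32/2)·(-3.403225 + (-4.957759)) = -3.537757
y(1.32) ≈ -3.5378

-3.5378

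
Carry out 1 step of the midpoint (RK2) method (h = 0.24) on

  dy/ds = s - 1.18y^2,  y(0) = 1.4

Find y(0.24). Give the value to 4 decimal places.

1.0720

Midpoint: k1 = f(s_n, y_n); k2 = f(s_n + h/2, y_n + (h/2)·k1); y_{n+1} = y_n + h·k2.
s=0.000000, y=1.400000:
  k1 = f(0.000000, 1.400000) = -2.312800
  k2 = f(0.120000, 1.122464) = -1.366712
  y ← 1.400000 + 0.24·(-1.366712) = 1.071989
y(0.24) ≈ 1.0720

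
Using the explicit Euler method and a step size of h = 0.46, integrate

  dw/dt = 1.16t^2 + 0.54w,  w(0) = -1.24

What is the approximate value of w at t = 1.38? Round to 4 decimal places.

Euler: w_{n+1} = w_n + h·f(t_n, w_n).
t=0.000000, w=-1.240000: f=-0.669600 → w ← -1.240000 + 0.46·(-0.669600) = -1.548016
t=0.460000, w=-1.548016: f=-0.590473 → w ← -1.548016 + 0.46·(-0.590473) = -1.819633
t=0.920000, w=-1.819633: f=-0.000778 → w ← -1.819633 + 0.46·(-0.000778) = -1.819991
w(1.38) ≈ -1.8200

-1.8200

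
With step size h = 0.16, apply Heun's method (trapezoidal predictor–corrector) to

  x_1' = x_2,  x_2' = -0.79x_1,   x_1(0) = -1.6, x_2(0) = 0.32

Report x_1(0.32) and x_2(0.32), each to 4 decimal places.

-1.4341, 0.7075

Heun on (x_1,x_2): k1 = f(t_n, state_n); k2 = f(t_n + h, state_n + h·k1); state_{n+1} = state_n + (h/2)·(k1 + k2).
0.000000: (-1.600000, 0.320000)
  k1 = (0.320000, 1.264000)
  predictor → (-1.548800, 0.522240)
  k2 = (0.522240, 1.223552)
  → (-1.532621, 0.519004)
0.160000: (-1.532621, 0.519004)
  k1 = (0.519004, 1.210770)
  predictor → (-1.449580, 0.712727)
  k2 = (0.712727, 1.145168)
  → (-1.434082, 0.707479)
(x_1(0.32), x_2(0.32)) ≈ (-1.4341, 0.7075)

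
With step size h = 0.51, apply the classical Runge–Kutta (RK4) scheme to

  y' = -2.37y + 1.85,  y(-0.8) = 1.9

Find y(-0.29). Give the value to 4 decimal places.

1.1348

RK4: k1 = f(x_n, y_n); k2 = f(x_n + h/2, y_n + (h/2)·k1); k3 = f(x_n + h/2, y_n + (h/2)·k2); k4 = f(x_n + h, y_n + h·k3); y_{n+1} = y_n + (h/6)·(k1 + 2k2 + 2k3 + k4).
x=-0.800000, y=1.900000:
  k1 = f(-0.800000, 1.900000) = -2.653000
  k2 = f(-0.545000, 1.223485) = -1.049659
  k3 = f(-0.545000, 1.632337) = -2.018638
  k4 = f(-0.290000, 0.870494) = -0.213072
  y ← 1.900000 + (0.51/6)·(k1 + 2k2 + 2k3 + k4) = 1.134773
y(-0.29) ≈ 1.1348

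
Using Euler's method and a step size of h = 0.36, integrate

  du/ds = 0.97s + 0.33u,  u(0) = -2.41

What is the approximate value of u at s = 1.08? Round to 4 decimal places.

-2.9829

Euler: u_{n+1} = u_n + h·f(s_n, u_n).
s=0.000000, u=-2.410000: f=-0.795300 → u ← -2.410000 + 0.36·(-0.795300) = -2.696308
s=0.360000, u=-2.696308: f=-0.540582 → u ← -2.696308 + 0.36·(-0.540582) = -2.890917
s=0.720000, u=-2.890917: f=-0.255603 → u ← -2.890917 + 0.36·(-0.255603) = -2.982934
u(1.08) ≈ -2.9829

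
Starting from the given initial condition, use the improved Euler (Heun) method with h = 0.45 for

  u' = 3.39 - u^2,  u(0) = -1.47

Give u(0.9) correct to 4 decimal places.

0.6984

Heun: k1 = f(s_n, u_n); k2 = f(s_n + h, u_n + h·k1); u_{n+1} = u_n + (h/2)·(k1 + k2).
s=0.000000, u=-1.470000:
  k1 = f(0.000000, -1.470000) = 1.229100
  k2 = f(0.450000, -0.916905) = 2.549285
  u ← -1.470000 + (0.45/2)·(1.229100 + 2.549285) = -0.619863
s=0.450000, u=-0.619863:
  k1 = f(0.450000, -0.619863) = 3.005769
  k2 = f(0.900000, 0.732733) = 2.853102
  u ← -0.619863 + (0.45/2)·(3.005769 + 2.853102) = 0.698383
u(0.9) ≈ 0.6984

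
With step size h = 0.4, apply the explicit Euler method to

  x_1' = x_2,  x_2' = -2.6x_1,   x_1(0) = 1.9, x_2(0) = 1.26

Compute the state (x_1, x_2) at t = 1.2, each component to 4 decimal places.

0.8311, -5.4185

Euler on (x_1,x_2): x_1_{n+1} = x_1_n + h·x_1', x_2_{n+1} = x_2_n + h·x_2'.
0.000000: (1.900000, 1.260000); f=(1.260000, -4.940000) → (2.404000, -0.716000)
0.400000: (2.404000, -0.716000); f=(-0.716000, -6.250400) → (2.117600, -3.216160)
0.800000: (2.117600, -3.216160); f=(-3.216160, -5.505760) → (0.831136, -5.418464)
(x_1(1.2), x_2(1.2)) ≈ (0.8311, -5.4185)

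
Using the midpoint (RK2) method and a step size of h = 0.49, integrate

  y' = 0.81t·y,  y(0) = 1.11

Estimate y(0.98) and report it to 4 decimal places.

Midpoint: k1 = f(t_n, y_n); k2 = f(t_n + h/2, y_n + (h/2)·k1); y_{n+1} = y_n + h·k2.
t=0.000000, y=1.110000:
  k1 = f(0.000000, 1.110000) = 0.000000
  k2 = f(0.245000, 1.110000) = 0.220280
  y ← 1.110000 + 0.49·0.220280 = 1.217937
t=0.490000, y=1.217937:
  k1 = f(0.490000, 1.217937) = 0.483399
  k2 = f(0.735000, 1.336370) = 0.795608
  y ← 1.217937 + 0.49·0.795608 = 1.607785
y(0.98) ≈ 1.6078

1.6078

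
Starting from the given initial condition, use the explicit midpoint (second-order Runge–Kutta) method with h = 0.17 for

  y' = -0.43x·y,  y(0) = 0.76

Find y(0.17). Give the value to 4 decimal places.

Midpoint: k1 = f(x_n, y_n); k2 = f(x_n + h/2, y_n + (h/2)·k1); y_{n+1} = y_n + h·k2.
x=0.000000, y=0.760000:
  k1 = f(0.000000, 0.760000) = 0.000000
  k2 = f(0.085000, 0.760000) = -0.027778
  y ← 0.760000 + 0.17·(-0.027778) = 0.755278
y(0.17) ≈ 0.7553

0.7553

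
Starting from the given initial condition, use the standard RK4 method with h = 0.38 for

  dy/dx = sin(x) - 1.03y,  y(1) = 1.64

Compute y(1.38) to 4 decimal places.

RK4: k1 = f(x_n, y_n); k2 = f(x_n + h/2, y_n + (h/2)·k1); k3 = f(x_n + h/2, y_n + (h/2)·k2); k4 = f(x_n + h, y_n + h·k3); y_{n+1} = y_n + (h/6)·(k1 + 2k2 + 2k3 + k4).
x=1.000000, y=1.640000:
  k1 = f(1.000000, 1.640000) = -0.847729
  k2 = f(1.190000, 1.478931) = -0.594930
  k3 = f(1.190000, 1.526963) = -0.644403
  k4 = f(1.380000, 1.395127) = -0.455127
  y ← 1.640000 + (0.38/6)·(k1 + 2k2 + 2k3 + k4) = 1.400504
y(1.38) ≈ 1.4005

1.4005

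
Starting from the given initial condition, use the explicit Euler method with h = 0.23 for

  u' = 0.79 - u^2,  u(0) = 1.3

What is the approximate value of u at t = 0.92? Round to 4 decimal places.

0.9251

Euler: u_{n+1} = u_n + h·f(t_n, u_n).
t=0.000000, u=1.300000: f=-0.900000 → u ← 1.300000 + 0.23·(-0.900000) = 1.093000
t=0.230000, u=1.093000: f=-0.404649 → u ← 1.093000 + 0.23·(-0.404649) = 0.999931
t=0.460000, u=0.999931: f=-0.209861 → u ← 0.999931 + 0.23·(-0.209861) = 0.951663
t=0.690000, u=0.951663: f=-0.115662 → u ← 0.951663 + 0.23·(-0.115662) = 0.925060
u(0.92) ≈ 0.9251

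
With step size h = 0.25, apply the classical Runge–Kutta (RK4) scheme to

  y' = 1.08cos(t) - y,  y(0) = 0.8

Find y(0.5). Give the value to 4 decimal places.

0.8905

RK4: k1 = f(t_n, y_n); k2 = f(t_n + h/2, y_n + (h/2)·k1); k3 = f(t_n + h/2, y_n + (h/2)·k2); k4 = f(t_n + h, y_n + h·k3); y_{n+1} = y_n + (h/6)·(k1 + 2k2 + 2k3 + k4).
t=0.000000, y=0.800000:
  k1 = f(0.000000, 0.800000) = 0.280000
  k2 = f(0.125000, 0.835000) = 0.236573
  k3 = f(0.125000, 0.829572) = 0.242002
  k4 = f(0.250000, 0.860500) = 0.185925
  y ← 0.800000 + (0.25/6)·(k1 + 2k2 + 2k3 + k4) = 0.859295
t=0.250000, y=0.859295:
  k1 = f(0.250000, 0.859295) = 0.187131
  k2 = f(0.375000, 0.882686) = 0.122262
  k3 = f(0.375000, 0.874578) = 0.130371
  k4 = f(0.500000, 0.891887) = 0.055902
  y ← 0.859295 + (0.25/6)·(k1 + 2k2 + 2k3 + k4) = 0.890474
y(0.5) ≈ 0.8905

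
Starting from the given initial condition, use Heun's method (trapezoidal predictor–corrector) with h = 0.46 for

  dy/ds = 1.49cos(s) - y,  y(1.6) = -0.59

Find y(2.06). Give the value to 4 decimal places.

Heun: k1 = f(s_n, y_n); k2 = f(s_n + h, y_n + h·k1); y_{n+1} = y_n + (h/2)·(k1 + k2).
s=1.600000, y=-0.590000:
  k1 = f(1.600000, -0.590000) = 0.546493
  k2 = f(2.060000, -0.338613) = -0.361572
  y ← -0.590000 + (0.46/2)·(0.546493 + (-0.361572)) = -0.547468
y(2.06) ≈ -0.5475

-0.5475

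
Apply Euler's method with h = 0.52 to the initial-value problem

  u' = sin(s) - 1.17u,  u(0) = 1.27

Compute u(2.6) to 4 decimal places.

Euler: u_{n+1} = u_n + h·f(s_n, u_n).
s=0.000000, u=1.270000: f=-1.485900 → u ← 1.270000 + 0.52·(-1.485900) = 0.497332
s=0.520000, u=0.497332: f=-0.084998 → u ← 0.497332 + 0.52·(-0.084998) = 0.453133
s=1.040000, u=0.453133: f=0.332239 → u ← 0.453133 + 0.52·0.332239 = 0.625897
s=1.560000, u=0.625897: f=0.267642 → u ← 0.625897 + 0.52·0.267642 = 0.765071
s=2.080000, u=0.765071: f=-0.022000 → u ← 0.765071 + 0.52·(-0.022000) = 0.753631
u(2.6) ≈ 0.7536

0.7536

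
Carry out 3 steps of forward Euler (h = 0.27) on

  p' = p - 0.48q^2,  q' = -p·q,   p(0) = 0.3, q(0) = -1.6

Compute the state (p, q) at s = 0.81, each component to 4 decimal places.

-0.5493, -1.5361

Euler on (p,q): p_{n+1} = p_n + h·p', q_{n+1} = q_n + h·q'.
0.000000: (0.300000, -1.600000); f=(-0.928800, 0.480000) → (0.049224, -1.470400)
0.270000: (0.049224, -1.470400); f=(-0.988573, 0.072379) → (-0.217691, -1.450858)
0.540000: (-0.217691, -1.450858); f=(-1.228085, -0.315838) → (-0.549273, -1.536134)
(p(0.81), q(0.81)) ≈ (-0.5493, -1.5361)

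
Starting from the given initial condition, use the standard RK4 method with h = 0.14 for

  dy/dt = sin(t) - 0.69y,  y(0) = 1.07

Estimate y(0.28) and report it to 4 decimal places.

0.9186

RK4: k1 = f(t_n, y_n); k2 = f(t_n + h/2, y_n + (h/2)·k1); k3 = f(t_n + h/2, y_n + (h/2)·k2); k4 = f(t_n + h, y_n + h·k3); y_{n+1} = y_n + (h/6)·(k1 + 2k2 + 2k3 + k4).
t=0.000000, y=1.070000:
  k1 = f(0.000000, 1.070000) = -0.738300
  k2 = f(0.070000, 1.018319) = -0.632697
  k3 = f(0.070000, 1.025711) = -0.637798
  k4 = f(0.140000, 0.980708) = -0.537146
  y ← 1.070000 + (0.14/6)·(k1 + 2k2 + 2k3 + k4) = 0.980950
t=0.140000, y=0.980950:
  k1 = f(0.140000, 0.980950) = -0.537312
  k2 = f(0.210000, 0.943338) = -0.442443
  k3 = f(0.210000, 0.949979) = -0.447025
  k4 = f(0.280000, 0.918366) = -0.357317
  y ← 0.980950 + (0.14/6)·(k1 + 2k2 + 2k3 + k4) = 0.918567
y(0.28) ≈ 0.9186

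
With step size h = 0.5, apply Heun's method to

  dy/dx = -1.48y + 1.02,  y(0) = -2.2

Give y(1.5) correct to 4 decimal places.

0.2497

Heun: k1 = f(x_n, y_n); k2 = f(x_n + h, y_n + h·k1); y_{n+1} = y_n + (h/2)·(k1 + k2).
x=0.000000, y=-2.200000:
  k1 = f(0.000000, -2.200000) = 4.276000
  k2 = f(0.500000, -0.062000) = 1.111760
  y ← -2.200000 + (0.5/2)·(4.276000 + 1.111760) = -0.853060
x=0.500000, y=-0.853060:
  k1 = f(0.500000, -0.853060) = 2.282529
  k2 = f(1.000000, 0.288204) = 0.593457
  y ← -0.853060 + (0.5/2)·(2.282529 + 0.593457) = -0.134063
x=1.000000, y=-0.134063:
  k1 = f(1.000000, -0.134063) = 1.218414
  k2 = f(1.500000, 0.475144) = 0.316788
  y ← -0.134063 + (0.5/2)·(1.218414 + 0.316788) = 0.249737
y(1.5) ≈ 0.2497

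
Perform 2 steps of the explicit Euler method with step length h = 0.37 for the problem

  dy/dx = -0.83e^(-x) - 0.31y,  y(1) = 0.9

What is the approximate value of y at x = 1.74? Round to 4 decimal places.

Euler: y_{n+1} = y_n + h·f(x_n, y_n).
x=1.000000, y=0.900000: f=-0.584340 → y ← 0.900000 + 0.37·(-0.584340) = 0.683794
x=1.370000, y=0.683794: f=-0.422885 → y ← 0.683794 + 0.37·(-0.422885) = 0.527327
y(1.74) ≈ 0.5273

0.5273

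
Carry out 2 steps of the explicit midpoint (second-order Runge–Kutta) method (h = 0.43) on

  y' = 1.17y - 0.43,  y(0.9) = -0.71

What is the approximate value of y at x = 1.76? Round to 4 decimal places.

-2.4941

Midpoint: k1 = f(x_n, y_n); k2 = f(x_n + h/2, y_n + (h/2)·k1); y_{n+1} = y_n + h·k2.
x=0.900000, y=-0.710000:
  k1 = f(0.900000, -0.710000) = -1.260700
  k2 = f(1.115000, -0.981050) = -1.577829
  y ← -0.710000 + 0.43·(-1.577829) = -1.388467
x=1.330000, y=-1.388467:
  k1 = f(1.330000, -1.388467) = -2.054506
  k2 = f(1.545000, -1.830185) = -2.571317
  y ← -1.388467 + 0.43·(-2.571317) = -2.494133
y(1.76) ≈ -2.4941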